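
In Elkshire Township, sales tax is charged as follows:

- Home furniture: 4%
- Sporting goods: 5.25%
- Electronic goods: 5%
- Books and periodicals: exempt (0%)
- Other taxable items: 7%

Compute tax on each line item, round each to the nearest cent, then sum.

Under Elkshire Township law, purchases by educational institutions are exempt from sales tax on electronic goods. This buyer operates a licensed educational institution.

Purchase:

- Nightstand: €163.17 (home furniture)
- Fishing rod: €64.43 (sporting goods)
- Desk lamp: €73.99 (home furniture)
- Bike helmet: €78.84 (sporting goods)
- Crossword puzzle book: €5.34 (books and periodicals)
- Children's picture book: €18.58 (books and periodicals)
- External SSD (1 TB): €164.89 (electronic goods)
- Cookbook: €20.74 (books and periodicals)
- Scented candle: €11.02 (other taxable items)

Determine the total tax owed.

Nightstand €163.17: home furniture → 4% → €6.53
Fishing rod €64.43: sporting goods → 5.25% → €3.38
Desk lamp €73.99: home furniture → 4% → €2.96
Bike helmet €78.84: sporting goods → 5.25% → €4.14
Crossword puzzle book €5.34: books and periodicals → 0% → €0.00
Children's picture book €18.58: books and periodicals → 0% → €0.00
External SSD (1 TB) €164.89: electronic goods, buyer-exempt → 0% → €0.00
Cookbook €20.74: books and periodicals → 0% → €0.00
Scented candle €11.02: other taxable items → 7% → €0.77
Total tax = €6.53 + €3.38 + €2.96 + €4.14 + €0.77 = €17.78

€17.78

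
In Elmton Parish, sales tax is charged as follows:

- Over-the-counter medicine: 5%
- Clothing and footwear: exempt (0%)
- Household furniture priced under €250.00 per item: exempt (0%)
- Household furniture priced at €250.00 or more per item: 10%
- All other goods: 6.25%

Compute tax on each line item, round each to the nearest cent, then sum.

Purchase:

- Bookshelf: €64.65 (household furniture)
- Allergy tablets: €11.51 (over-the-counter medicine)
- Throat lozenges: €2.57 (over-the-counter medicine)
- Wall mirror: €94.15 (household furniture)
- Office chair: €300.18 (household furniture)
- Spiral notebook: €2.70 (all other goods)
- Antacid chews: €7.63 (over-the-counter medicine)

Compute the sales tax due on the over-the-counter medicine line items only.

€1.09

Allergy tablets €11.51: over-the-counter medicine → 5% → €0.58
Throat lozenges €2.57: over-the-counter medicine → 5% → €0.13
Antacid chews €7.63: over-the-counter medicine → 5% → €0.38
Tax on over-the-counter medicine = €0.58 + €0.13 + €0.38 = €1.09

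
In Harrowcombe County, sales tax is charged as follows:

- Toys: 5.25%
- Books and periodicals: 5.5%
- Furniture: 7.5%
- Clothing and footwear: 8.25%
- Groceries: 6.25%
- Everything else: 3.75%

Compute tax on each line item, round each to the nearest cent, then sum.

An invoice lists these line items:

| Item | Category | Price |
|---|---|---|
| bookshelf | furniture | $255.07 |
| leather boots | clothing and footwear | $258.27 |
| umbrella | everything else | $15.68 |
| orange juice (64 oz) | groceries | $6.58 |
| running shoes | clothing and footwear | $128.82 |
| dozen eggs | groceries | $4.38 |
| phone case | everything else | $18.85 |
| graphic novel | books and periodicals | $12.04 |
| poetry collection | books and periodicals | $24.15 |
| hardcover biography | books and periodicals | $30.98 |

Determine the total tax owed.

Bookshelf $255.07: furniture → 7.5% → $19.13
Leather boots $258.27: clothing and footwear → 8.25% → $21.31
Umbrella $15.68: everything else → 3.75% → $0.59
Orange juice (64 oz) $6.58: groceries → 6.25% → $0.41
Running shoes $128.82: clothing and footwear → 8.25% → $10.63
Dozen eggs $4.38: groceries → 6.25% → $0.27
Phone case $18.85: everything else → 3.75% → $0.71
Graphic novel $12.04: books and periodicals → 5.5% → $0.66
Poetry collection $24.15: books and periodicals → 5.5% → $1.33
Hardcover biography $30.98: books and periodicals → 5.5% → $1.70
Total tax = $19.13 + $21.31 + $0.59 + $0.41 + $10.63 + $0.27 + $0.71 + $0.66 + $1.33 + $1.70 = $56.74

$56.74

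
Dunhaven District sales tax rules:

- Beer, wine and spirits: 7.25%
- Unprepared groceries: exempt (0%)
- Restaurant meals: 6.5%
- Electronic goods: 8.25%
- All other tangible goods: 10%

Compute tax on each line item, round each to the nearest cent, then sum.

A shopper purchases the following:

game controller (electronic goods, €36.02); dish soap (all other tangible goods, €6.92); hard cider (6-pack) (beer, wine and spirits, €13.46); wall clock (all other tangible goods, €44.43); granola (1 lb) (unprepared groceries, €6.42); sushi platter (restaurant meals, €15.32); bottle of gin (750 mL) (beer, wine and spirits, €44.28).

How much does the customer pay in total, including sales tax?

€180.14

Game controller €36.02: electronic goods → 8.25% → €2.97
Dish soap €6.92: all other tangible goods → 10% → €0.69
Hard cider (6-pack) €13.46: beer, wine and spirits → 7.25% → €0.98
Wall clock €44.43: all other tangible goods → 10% → €4.44
Granola (1 lb) €6.42: unprepared groceries → 0% → €0.00
Sushi platter €15.32: restaurant meals → 6.5% → €1.00
Bottle of gin (750 mL) €44.28: beer, wine and spirits → 7.25% → €3.21
Subtotal = €166.85; tax = €13.29; total due = €180.14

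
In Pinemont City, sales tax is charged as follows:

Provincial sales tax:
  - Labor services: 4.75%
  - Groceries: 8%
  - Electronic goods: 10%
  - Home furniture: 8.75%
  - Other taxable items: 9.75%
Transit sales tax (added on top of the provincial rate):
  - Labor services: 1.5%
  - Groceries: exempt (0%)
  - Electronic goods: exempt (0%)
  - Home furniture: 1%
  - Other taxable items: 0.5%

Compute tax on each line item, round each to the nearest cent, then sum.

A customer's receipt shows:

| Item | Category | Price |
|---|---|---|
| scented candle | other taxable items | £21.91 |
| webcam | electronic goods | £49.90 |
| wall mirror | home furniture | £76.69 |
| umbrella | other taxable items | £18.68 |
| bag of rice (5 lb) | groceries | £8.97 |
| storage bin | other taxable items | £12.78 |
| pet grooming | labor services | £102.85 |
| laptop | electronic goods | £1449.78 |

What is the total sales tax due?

£170.07

Scented candle £21.91: other taxable items → 9.75% + 0.5% transit = 10.25% → £2.25
Webcam £49.90: electronic goods → 10% + 0% transit = 10% → £4.99
Wall mirror £76.69: home furniture → 8.75% + 1% transit = 9.75% → £7.48
Umbrella £18.68: other taxable items → 9.75% + 0.5% transit = 10.25% → £1.91
Bag of rice (5 lb) £8.97: groceries → 8% + 0% transit = 8% → £0.72
Storage bin £12.78: other taxable items → 9.75% + 0.5% transit = 10.25% → £1.31
Pet grooming £102.85: labor services → 4.75% + 1.5% transit = 6.25% → £6.43
Laptop £1449.78: electronic goods → 10% + 0% transit = 10% → £144.98
Total tax = £2.25 + £4.99 + £7.48 + £1.91 + £0.72 + £1.31 + £6.43 + £144.98 = £170.07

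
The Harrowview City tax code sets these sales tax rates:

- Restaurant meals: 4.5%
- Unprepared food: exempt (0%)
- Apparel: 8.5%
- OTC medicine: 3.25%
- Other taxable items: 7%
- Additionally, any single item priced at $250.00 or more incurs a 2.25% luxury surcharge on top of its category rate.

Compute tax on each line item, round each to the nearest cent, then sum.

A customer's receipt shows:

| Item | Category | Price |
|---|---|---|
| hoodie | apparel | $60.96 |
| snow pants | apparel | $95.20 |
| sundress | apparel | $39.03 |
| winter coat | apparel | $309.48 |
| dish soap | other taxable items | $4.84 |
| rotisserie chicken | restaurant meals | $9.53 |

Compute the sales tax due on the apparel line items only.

Hoodie $60.96: apparel → 8.5% → $5.18
Snow pants $95.20: apparel → 8.5% → $8.09
Sundress $39.03: apparel → 8.5% → $3.32
Winter coat $309.48: apparel → 8.5% + 2.25% surcharge = 10.75% → $33.27
Tax on apparel = $5.18 + $8.09 + $3.32 + $33.27 = $49.86

$49.86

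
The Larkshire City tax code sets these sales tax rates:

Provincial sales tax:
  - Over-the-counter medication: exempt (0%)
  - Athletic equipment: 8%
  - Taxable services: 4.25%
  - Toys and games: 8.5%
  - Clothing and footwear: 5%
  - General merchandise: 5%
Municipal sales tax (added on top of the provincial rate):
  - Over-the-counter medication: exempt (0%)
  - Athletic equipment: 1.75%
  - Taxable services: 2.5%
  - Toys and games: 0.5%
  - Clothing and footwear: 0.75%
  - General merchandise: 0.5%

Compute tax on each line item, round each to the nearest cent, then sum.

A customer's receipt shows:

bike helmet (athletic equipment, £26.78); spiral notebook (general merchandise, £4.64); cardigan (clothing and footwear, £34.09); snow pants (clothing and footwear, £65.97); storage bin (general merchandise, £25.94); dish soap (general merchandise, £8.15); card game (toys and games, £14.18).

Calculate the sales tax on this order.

£11.78

Bike helmet £26.78: athletic equipment → 8% + 1.75% municipal = 9.75% → £2.61
Spiral notebook £4.64: general merchandise → 5% + 0.5% municipal = 5.5% → £0.26
Cardigan £34.09: clothing and footwear → 5% + 0.75% municipal = 5.75% → £1.96
Snow pants £65.97: clothing and footwear → 5% + 0.75% municipal = 5.75% → £3.79
Storage bin £25.94: general merchandise → 5% + 0.5% municipal = 5.5% → £1.43
Dish soap £8.15: general merchandise → 5% + 0.5% municipal = 5.5% → £0.45
Card game £14.18: toys and games → 8.5% + 0.5% municipal = 9% → £1.28
Total tax = £2.61 + £0.26 + £1.96 + £3.79 + £1.43 + £0.45 + £1.28 = £11.78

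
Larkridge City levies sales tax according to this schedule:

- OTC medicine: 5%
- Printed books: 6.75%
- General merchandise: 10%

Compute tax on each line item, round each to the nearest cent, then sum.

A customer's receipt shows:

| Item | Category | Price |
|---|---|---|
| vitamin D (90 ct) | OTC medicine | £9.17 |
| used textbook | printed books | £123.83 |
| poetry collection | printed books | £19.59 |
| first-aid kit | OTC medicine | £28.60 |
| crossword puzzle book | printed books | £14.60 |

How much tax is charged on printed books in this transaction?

Used textbook £123.83: printed books → 6.75% → £8.36
Poetry collection £19.59: printed books → 6.75% → £1.32
Crossword puzzle book £14.60: printed books → 6.75% → £0.99
Tax on printed books = £8.36 + £1.32 + £0.99 = £10.67

£10.67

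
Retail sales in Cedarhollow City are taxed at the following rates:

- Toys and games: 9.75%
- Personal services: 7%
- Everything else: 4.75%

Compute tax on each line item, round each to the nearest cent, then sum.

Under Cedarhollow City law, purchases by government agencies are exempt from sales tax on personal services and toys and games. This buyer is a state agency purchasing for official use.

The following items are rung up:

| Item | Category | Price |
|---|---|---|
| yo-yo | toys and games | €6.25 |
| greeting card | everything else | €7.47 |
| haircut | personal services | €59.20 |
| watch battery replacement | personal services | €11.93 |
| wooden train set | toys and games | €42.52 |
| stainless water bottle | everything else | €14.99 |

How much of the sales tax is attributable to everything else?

Greeting card €7.47: everything else → 4.75% → €0.35
Stainless water bottle €14.99: everything else → 4.75% → €0.71
Tax on everything else = €0.35 + €0.71 = €1.06

€1.06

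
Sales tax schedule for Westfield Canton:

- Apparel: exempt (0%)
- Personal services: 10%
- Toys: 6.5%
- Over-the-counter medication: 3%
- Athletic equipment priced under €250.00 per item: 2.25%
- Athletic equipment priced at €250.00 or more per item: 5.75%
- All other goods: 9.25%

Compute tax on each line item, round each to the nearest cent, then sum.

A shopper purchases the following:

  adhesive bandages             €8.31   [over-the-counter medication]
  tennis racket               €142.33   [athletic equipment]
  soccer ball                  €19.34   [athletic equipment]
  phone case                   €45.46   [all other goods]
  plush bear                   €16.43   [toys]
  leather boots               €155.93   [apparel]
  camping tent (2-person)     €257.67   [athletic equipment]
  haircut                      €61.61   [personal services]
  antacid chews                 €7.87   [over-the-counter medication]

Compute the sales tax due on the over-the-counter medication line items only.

€0.49

Adhesive bandages €8.31: over-the-counter medication → 3% → €0.25
Antacid chews €7.87: over-the-counter medication → 3% → €0.24
Tax on over-the-counter medication = €0.25 + €0.24 = €0.49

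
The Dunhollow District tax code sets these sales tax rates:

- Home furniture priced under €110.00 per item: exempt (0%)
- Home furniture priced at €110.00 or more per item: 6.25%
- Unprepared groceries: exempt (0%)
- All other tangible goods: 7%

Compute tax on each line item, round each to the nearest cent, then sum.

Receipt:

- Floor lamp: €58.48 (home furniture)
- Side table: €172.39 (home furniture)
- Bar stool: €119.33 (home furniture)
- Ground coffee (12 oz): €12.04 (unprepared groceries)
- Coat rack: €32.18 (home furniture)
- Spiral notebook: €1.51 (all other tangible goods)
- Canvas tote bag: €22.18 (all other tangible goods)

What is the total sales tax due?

Floor lamp €58.48: home furniture, under €110.00 → 0% → €0.00
Side table €172.39: home furniture, €110.00 or more → 6.25% → €10.77
Bar stool €119.33: home furniture, €110.00 or more → 6.25% → €7.46
Ground coffee (12 oz) €12.04: unprepared groceries → 0% → €0.00
Coat rack €32.18: home furniture, under €110.00 → 0% → €0.00
Spiral notebook €1.51: all other tangible goods → 7% → €0.11
Canvas tote bag €22.18: all other tangible goods → 7% → €1.55
Total tax = €10.77 + €7.46 + €0.11 + €1.55 = €19.89

€19.89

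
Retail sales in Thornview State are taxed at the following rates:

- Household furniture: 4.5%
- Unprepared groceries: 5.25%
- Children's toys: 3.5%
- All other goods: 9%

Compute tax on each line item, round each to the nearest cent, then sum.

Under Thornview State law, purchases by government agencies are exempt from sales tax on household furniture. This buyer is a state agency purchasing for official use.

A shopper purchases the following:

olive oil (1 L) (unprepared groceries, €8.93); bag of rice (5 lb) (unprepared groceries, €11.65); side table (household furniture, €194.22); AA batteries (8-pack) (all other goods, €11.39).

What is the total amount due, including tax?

€228.30

Olive oil (1 L) €8.93: unprepared groceries → 5.25% → €0.47
Bag of rice (5 lb) €11.65: unprepared groceries → 5.25% → €0.61
Side table €194.22: household furniture, buyer-exempt → 0% → €0.00
AA batteries (8-pack) €11.39: all other goods → 9% → €1.03
Subtotal = €226.19; tax = €2.11; total due = €228.30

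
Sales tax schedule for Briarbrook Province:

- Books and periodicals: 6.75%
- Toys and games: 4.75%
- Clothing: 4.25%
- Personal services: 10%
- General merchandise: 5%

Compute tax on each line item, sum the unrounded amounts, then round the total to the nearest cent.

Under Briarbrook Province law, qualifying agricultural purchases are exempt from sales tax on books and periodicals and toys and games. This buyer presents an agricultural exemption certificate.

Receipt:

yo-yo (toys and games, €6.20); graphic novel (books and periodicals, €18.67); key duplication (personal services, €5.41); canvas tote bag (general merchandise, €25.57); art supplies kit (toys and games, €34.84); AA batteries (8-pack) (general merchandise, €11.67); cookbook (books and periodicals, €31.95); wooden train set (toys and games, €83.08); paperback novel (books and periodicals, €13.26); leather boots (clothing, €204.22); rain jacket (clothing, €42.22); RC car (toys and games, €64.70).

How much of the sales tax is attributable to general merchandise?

€1.86

Canvas tote bag €25.57: general merchandise → 5% → €1.2785
AA batteries (8-pack) €11.67: general merchandise → 5% → €0.5835
Tax on general merchandise: unrounded sum = €1.862 → €1.86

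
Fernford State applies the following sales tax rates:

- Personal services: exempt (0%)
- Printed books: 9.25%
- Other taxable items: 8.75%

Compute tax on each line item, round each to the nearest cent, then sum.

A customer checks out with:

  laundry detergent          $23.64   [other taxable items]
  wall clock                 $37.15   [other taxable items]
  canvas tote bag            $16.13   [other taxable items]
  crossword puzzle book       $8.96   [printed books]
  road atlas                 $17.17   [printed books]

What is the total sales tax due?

Laundry detergent $23.64: other taxable items → 8.75% → $2.07
Wall clock $37.15: other taxable items → 8.75% → $3.25
Canvas tote bag $16.13: other taxable items → 8.75% → $1.41
Crossword puzzle book $8.96: printed books → 9.25% → $0.83
Road atlas $17.17: printed books → 9.25% → $1.59
Total tax = $2.07 + $3.25 + $1.41 + $0.83 + $1.59 = $9.15

$9.15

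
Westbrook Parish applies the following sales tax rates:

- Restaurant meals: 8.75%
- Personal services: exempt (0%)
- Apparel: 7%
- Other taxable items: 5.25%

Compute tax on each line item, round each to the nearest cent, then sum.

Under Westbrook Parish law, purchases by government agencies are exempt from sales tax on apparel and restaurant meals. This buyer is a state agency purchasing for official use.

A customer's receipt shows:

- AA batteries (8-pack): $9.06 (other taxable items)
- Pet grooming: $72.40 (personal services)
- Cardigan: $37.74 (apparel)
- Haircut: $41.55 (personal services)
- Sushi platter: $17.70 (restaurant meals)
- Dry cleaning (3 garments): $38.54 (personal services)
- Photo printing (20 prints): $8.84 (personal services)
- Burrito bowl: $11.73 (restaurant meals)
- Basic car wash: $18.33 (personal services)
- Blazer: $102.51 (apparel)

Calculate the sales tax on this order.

$0.48

AA batteries (8-pack) $9.06: other taxable items → 5.25% → $0.48
Pet grooming $72.40: personal services → 0% → $0.00
Cardigan $37.74: apparel, buyer-exempt → 0% → $0.00
Haircut $41.55: personal services → 0% → $0.00
Sushi platter $17.70: restaurant meals, buyer-exempt → 0% → $0.00
Dry cleaning (3 garments) $38.54: personal services → 0% → $0.00
Photo printing (20 prints) $8.84: personal services → 0% → $0.00
Burrito bowl $11.73: restaurant meals, buyer-exempt → 0% → $0.00
Basic car wash $18.33: personal services → 0% → $0.00
Blazer $102.51: apparel, buyer-exempt → 0% → $0.00
Total tax = $0.48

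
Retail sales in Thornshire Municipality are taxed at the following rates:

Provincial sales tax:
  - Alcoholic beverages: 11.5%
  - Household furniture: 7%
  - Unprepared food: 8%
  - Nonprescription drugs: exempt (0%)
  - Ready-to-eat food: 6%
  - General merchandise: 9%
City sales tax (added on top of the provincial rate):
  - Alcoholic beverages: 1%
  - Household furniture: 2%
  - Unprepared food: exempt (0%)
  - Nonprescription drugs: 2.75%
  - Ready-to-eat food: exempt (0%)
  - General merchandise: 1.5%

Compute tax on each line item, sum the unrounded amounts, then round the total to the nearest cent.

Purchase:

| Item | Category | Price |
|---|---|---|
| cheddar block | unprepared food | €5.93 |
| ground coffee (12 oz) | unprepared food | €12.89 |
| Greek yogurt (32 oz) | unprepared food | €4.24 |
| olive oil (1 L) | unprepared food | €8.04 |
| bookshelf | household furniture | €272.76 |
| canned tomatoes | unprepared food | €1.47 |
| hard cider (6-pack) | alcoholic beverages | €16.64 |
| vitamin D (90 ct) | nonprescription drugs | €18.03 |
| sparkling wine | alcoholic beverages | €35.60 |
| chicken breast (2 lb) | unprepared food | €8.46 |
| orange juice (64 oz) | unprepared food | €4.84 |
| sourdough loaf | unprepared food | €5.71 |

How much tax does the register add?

Cheddar block €5.93: unprepared food → 8% + 0% city = 8% → €0.4744
Ground coffee (12 oz) €12.89: unprepared food → 8% + 0% city = 8% → €1.0312
Greek yogurt (32 oz) €4.24: unprepared food → 8% + 0% city = 8% → €0.3392
Olive oil (1 L) €8.04: unprepared food → 8% + 0% city = 8% → €0.6432
Bookshelf €272.76: household furniture → 7% + 2% city = 9% → €24.5484
Canned tomatoes €1.47: unprepared food → 8% + 0% city = 8% → €0.1176
Hard cider (6-pack) €16.64: alcoholic beverages → 11.5% + 1% city = 12.5% → €2.08
Vitamin D (90 ct) €18.03: nonprescription drugs → 0% + 2.75% city = 2.75% → €0.495825
Sparkling wine €35.60: alcoholic beverages → 11.5% + 1% city = 12.5% → €4.45
Chicken breast (2 lb) €8.46: unprepared food → 8% + 0% city = 8% → €0.6768
Orange juice (64 oz) €4.84: unprepared food → 8% + 0% city = 8% → €0.3872
Sourdough loaf €5.71: unprepared food → 8% + 0% city = 8% → €0.4568
Unrounded tax sum = €35.700625 → €35.70

€35.70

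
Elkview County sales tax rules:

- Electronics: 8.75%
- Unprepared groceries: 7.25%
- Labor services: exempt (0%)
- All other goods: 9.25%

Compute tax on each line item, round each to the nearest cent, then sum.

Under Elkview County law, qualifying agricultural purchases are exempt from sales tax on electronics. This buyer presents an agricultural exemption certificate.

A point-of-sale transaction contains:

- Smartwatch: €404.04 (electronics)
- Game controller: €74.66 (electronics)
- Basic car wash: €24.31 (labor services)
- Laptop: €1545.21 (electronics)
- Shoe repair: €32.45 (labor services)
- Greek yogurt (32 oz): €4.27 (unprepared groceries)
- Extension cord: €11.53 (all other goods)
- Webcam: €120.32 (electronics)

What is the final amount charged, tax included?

Smartwatch €404.04: electronics, buyer-exempt → 0% → €0.00
Game controller €74.66: electronics, buyer-exempt → 0% → €0.00
Basic car wash €24.31: labor services → 0% → €0.00
Laptop €1545.21: electronics, buyer-exempt → 0% → €0.00
Shoe repair €32.45: labor services → 0% → €0.00
Greek yogurt (32 oz) €4.27: unprepared groceries → 7.25% → €0.31
Extension cord €11.53: all other goods → 9.25% → €1.07
Webcam €120.32: electronics, buyer-exempt → 0% → €0.00
Subtotal = €2216.79; tax = €1.38; total due = €2218.17

€2218.17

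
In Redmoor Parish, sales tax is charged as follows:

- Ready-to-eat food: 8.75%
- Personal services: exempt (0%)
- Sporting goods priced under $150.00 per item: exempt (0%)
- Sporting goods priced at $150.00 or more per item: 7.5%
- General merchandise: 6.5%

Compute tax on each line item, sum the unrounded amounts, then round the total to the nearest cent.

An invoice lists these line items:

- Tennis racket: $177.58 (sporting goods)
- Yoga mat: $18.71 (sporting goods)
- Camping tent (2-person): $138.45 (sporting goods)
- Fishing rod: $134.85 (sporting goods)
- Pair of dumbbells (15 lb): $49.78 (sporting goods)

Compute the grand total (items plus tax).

$532.69

Tennis racket $177.58: sporting goods, $150.00 or more → 7.5% → $13.3185
Yoga mat $18.71: sporting goods, under $150.00 → 0% → $0.00
Camping tent (2-person) $138.45: sporting goods, under $150.00 → 0% → $0.00
Fishing rod $134.85: sporting goods, under $150.00 → 0% → $0.00
Pair of dumbbells (15 lb) $49.78: sporting goods, under $150.00 → 0% → $0.00
Subtotal = $519.37; unrounded tax = $13.3185 → $13.32; total due = $532.69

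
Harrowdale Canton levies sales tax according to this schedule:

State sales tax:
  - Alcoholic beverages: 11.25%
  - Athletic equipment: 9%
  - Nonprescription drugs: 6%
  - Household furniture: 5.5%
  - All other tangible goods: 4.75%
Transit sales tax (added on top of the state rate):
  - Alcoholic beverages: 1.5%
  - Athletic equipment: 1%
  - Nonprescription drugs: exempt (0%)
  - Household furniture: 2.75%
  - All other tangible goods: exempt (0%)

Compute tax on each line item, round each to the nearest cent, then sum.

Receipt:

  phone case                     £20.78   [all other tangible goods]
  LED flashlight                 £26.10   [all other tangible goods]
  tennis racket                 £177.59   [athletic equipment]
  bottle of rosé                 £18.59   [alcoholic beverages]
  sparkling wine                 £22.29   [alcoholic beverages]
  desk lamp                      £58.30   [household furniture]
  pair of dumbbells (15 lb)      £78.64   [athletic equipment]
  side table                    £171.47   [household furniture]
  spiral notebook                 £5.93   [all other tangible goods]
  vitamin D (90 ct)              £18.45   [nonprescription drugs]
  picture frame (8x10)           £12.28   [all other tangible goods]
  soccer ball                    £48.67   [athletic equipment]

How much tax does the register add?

Phone case £20.78: all other tangible goods → 4.75% + 0% transit = 4.75% → £0.99
LED flashlight £26.10: all other tangible goods → 4.75% + 0% transit = 4.75% → £1.24
Tennis racket £177.59: athletic equipment → 9% + 1% transit = 10% → £17.76
Bottle of rosé £18.59: alcoholic beverages → 11.25% + 1.5% transit = 12.75% → £2.37
Sparkling wine £22.29: alcoholic beverages → 11.25% + 1.5% transit = 12.75% → £2.84
Desk lamp £58.30: household furniture → 5.5% + 2.75% transit = 8.25% → £4.81
Pair of dumbbells (15 lb) £78.64: athletic equipment → 9% + 1% transit = 10% → £7.86
Side table £171.47: household furniture → 5.5% + 2.75% transit = 8.25% → £14.15
Spiral notebook £5.93: all other tangible goods → 4.75% + 0% transit = 4.75% → £0.28
Vitamin D (90 ct) £18.45: nonprescription drugs → 6% + 0% transit = 6% → £1.11
Picture frame (8x10) £12.28: all other tangible goods → 4.75% + 0% transit = 4.75% → £0.58
Soccer ball £48.67: athletic equipment → 9% + 1% transit = 10% → £4.87
Total tax = £0.99 + £1.24 + £17.76 + £2.37 + £2.84 + £4.81 + £7.86 + £14.15 + £0.28 + £1.11 + £0.58 + £4.87 = £58.86

£58.86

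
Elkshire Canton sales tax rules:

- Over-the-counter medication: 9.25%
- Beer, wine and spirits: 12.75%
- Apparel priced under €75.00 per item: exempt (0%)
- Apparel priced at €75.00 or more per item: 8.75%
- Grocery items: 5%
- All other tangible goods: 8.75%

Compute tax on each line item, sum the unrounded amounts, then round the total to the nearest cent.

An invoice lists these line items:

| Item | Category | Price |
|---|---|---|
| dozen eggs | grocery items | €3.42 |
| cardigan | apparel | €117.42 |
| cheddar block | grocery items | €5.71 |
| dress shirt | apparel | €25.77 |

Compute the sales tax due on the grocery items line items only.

Dozen eggs €3.42: grocery items → 5% → €0.171
Cheddar block €5.71: grocery items → 5% → €0.2855
Tax on grocery items: unrounded sum = €0.4565 → €0.46

€0.46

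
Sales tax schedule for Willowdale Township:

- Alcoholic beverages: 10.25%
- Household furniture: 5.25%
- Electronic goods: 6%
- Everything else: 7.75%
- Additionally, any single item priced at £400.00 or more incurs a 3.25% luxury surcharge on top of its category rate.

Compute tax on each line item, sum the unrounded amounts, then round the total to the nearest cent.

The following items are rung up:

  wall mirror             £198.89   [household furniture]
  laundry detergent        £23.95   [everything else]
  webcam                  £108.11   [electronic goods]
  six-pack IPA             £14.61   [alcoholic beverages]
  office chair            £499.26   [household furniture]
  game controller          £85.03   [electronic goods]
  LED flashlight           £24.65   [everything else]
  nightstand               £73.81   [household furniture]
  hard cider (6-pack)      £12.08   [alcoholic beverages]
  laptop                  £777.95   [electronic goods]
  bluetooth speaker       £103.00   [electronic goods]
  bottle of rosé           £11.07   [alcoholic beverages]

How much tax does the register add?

£154.12

Wall mirror £198.89: household furniture → 5.25% → £10.441725
Laundry detergent £23.95: everything else → 7.75% → £1.856125
Webcam £108.11: electronic goods → 6% → £6.4866
Six-pack IPA £14.61: alcoholic beverages → 10.25% → £1.497525
Office chair £499.26: household furniture → 5.25% + 3.25% surcharge = 8.5% → £42.4371
Game controller £85.03: electronic goods → 6% → £5.1018
LED flashlight £24.65: everything else → 7.75% → £1.910375
Nightstand £73.81: household furniture → 5.25% → £3.875025
Hard cider (6-pack) £12.08: alcoholic beverages → 10.25% → £1.2382
Laptop £777.95: electronic goods → 6% + 3.25% surcharge = 9.25% → £71.960375
Bluetooth speaker £103.00: electronic goods → 6% → £6.18
Bottle of rosé £11.07: alcoholic beverages → 10.25% → £1.134675
Unrounded tax sum = £154.119525 → £154.12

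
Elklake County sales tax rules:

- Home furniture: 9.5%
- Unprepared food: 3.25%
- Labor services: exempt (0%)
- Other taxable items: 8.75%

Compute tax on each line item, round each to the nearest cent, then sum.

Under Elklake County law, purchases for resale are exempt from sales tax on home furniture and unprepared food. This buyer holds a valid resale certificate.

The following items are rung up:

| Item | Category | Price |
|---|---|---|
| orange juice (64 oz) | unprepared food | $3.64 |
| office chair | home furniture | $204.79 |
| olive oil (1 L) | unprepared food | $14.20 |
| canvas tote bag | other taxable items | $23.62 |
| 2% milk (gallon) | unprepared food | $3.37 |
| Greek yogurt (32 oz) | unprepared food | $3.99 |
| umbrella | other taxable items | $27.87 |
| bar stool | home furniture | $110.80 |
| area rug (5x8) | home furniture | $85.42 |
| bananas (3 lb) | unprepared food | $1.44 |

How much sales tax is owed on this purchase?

$4.51

Orange juice (64 oz) $3.64: unprepared food, buyer-exempt → 0% → $0.00
Office chair $204.79: home furniture, buyer-exempt → 0% → $0.00
Olive oil (1 L) $14.20: unprepared food, buyer-exempt → 0% → $0.00
Canvas tote bag $23.62: other taxable items → 8.75% → $2.07
2% milk (gallon) $3.37: unprepared food, buyer-exempt → 0% → $0.00
Greek yogurt (32 oz) $3.99: unprepared food, buyer-exempt → 0% → $0.00
Umbrella $27.87: other taxable items → 8.75% → $2.44
Bar stool $110.80: home furniture, buyer-exempt → 0% → $0.00
Area rug (5x8) $85.42: home furniture, buyer-exempt → 0% → $0.00
Bananas (3 lb) $1.44: unprepared food, buyer-exempt → 0% → $0.00
Total tax = $2.07 + $2.44 = $4.51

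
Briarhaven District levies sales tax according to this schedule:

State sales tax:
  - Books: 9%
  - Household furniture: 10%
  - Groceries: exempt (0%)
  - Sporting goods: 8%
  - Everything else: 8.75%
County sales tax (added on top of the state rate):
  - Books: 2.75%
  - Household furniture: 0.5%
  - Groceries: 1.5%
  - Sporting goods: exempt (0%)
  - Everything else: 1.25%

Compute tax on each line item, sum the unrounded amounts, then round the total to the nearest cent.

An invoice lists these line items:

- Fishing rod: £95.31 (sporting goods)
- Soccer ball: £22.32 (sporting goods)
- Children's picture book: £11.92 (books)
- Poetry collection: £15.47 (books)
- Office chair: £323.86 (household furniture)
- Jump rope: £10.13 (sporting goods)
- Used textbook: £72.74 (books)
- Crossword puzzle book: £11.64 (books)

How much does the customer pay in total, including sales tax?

£620.75

Fishing rod £95.31: sporting goods → 8% + 0% county = 8% → £7.6248
Soccer ball £22.32: sporting goods → 8% + 0% county = 8% → £1.7856
Children's picture book £11.92: books → 9% + 2.75% county = 11.75% → £1.4006
Poetry collection £15.47: books → 9% + 2.75% county = 11.75% → £1.817725
Office chair £323.86: household furniture → 10% + 0.5% county = 10.5% → £34.0053
Jump rope £10.13: sporting goods → 8% + 0% county = 8% → £0.8104
Used textbook £72.74: books → 9% + 2.75% county = 11.75% → £8.54695
Crossword puzzle book £11.64: books → 9% + 2.75% county = 11.75% → £1.3677
Subtotal = £563.39; unrounded tax = £57.359075 → £57.36; total due = £620.75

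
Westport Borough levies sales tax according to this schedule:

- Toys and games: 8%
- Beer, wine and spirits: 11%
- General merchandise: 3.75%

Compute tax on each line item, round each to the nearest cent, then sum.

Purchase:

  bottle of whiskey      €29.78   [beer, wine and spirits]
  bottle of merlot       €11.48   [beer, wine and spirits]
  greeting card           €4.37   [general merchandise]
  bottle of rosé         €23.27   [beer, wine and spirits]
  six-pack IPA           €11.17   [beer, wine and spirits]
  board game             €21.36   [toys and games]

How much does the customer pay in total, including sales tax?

Bottle of whiskey €29.78: beer, wine and spirits → 11% → €3.28
Bottle of merlot €11.48: beer, wine and spirits → 11% → €1.26
Greeting card €4.37: general merchandise → 3.75% → €0.16
Bottle of rosé €23.27: beer, wine and spirits → 11% → €2.56
Six-pack IPA €11.17: beer, wine and spirits → 11% → €1.23
Board game €21.36: toys and games → 8% → €1.71
Subtotal = €101.43; tax = €10.20; total due = €111.63

€111.63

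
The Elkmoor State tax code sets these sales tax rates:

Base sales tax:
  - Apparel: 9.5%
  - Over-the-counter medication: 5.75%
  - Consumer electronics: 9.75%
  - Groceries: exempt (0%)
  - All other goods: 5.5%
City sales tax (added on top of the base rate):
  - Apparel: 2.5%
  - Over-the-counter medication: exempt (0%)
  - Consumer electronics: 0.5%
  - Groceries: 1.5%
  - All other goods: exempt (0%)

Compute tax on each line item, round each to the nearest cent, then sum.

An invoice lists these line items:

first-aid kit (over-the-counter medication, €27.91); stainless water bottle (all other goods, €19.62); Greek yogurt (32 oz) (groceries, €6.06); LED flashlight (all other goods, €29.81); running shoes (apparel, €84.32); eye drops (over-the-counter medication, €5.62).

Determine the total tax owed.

First-aid kit €27.91: over-the-counter medication → 5.75% + 0% city = 5.75% → €1.60
Stainless water bottle €19.62: all other goods → 5.5% + 0% city = 5.5% → €1.08
Greek yogurt (32 oz) €6.06: groceries → 0% + 1.5% city = 1.5% → €0.09
LED flashlight €29.81: all other goods → 5.5% + 0% city = 5.5% → €1.64
Running shoes €84.32: apparel → 9.5% + 2.5% city = 12% → €10.12
Eye drops €5.62: over-the-counter medication → 5.75% + 0% city = 5.75% → €0.32
Total tax = €1.60 + €1.08 + €0.09 + €1.64 + €10.12 + €0.32 = €14.85

€14.85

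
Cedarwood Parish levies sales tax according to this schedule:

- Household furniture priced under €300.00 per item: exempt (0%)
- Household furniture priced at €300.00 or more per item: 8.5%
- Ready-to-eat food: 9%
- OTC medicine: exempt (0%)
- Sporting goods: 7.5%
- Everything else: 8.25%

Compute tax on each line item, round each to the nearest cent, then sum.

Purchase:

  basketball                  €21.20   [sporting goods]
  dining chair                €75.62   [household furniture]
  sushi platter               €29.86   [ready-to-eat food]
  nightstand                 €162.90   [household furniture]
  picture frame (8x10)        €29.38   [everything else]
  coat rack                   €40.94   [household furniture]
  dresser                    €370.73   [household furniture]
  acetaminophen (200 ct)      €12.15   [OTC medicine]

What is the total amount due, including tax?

Basketball €21.20: sporting goods → 7.5% → €1.59
Dining chair €75.62: household furniture, under €300.00 → 0% → €0.00
Sushi platter €29.86: ready-to-eat food → 9% → €2.69
Nightstand €162.90: household furniture, under €300.00 → 0% → €0.00
Picture frame (8x10) €29.38: everything else → 8.25% → €2.42
Coat rack €40.94: household furniture, under €300.00 → 0% → €0.00
Dresser €370.73: household furniture, €300.00 or more → 8.5% → €31.51
Acetaminophen (200 ct) €12.15: OTC medicine → 0% → €0.00
Subtotal = €742.78; tax = €38.21; total due = €780.99

€780.99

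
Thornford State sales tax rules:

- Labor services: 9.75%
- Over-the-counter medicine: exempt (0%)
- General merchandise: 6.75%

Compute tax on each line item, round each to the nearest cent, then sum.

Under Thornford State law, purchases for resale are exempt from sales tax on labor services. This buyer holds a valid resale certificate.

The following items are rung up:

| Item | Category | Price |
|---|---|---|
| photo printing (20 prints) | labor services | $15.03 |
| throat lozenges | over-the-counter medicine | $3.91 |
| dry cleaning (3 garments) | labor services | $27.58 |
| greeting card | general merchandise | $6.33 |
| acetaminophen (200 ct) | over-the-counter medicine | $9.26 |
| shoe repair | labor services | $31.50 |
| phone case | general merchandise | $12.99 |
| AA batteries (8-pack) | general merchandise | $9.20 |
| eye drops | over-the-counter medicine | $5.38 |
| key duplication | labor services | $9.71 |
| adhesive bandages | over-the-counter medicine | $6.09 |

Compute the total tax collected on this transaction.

$1.93

Photo printing (20 prints) $15.03: labor services, buyer-exempt → 0% → $0.00
Throat lozenges $3.91: over-the-counter medicine → 0% → $0.00
Dry cleaning (3 garments) $27.58: labor services, buyer-exempt → 0% → $0.00
Greeting card $6.33: general merchandise → 6.75% → $0.43
Acetaminophen (200 ct) $9.26: over-the-counter medicine → 0% → $0.00
Shoe repair $31.50: labor services, buyer-exempt → 0% → $0.00
Phone case $12.99: general merchandise → 6.75% → $0.88
AA batteries (8-pack) $9.20: general merchandise → 6.75% → $0.62
Eye drops $5.38: over-the-counter medicine → 0% → $0.00
Key duplication $9.71: labor services, buyer-exempt → 0% → $0.00
Adhesive bandages $6.09: over-the-counter medicine → 0% → $0.00
Total tax = $0.43 + $0.88 + $0.62 = $1.93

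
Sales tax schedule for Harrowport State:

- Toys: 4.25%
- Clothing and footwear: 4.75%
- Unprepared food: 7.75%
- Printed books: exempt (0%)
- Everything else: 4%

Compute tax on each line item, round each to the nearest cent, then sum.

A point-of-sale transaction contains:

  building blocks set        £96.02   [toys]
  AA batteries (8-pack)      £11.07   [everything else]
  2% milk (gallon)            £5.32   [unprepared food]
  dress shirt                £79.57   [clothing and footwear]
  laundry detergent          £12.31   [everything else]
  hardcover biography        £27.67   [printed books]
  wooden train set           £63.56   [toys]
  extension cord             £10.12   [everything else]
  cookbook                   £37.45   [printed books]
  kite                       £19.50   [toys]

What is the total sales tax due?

Building blocks set £96.02: toys → 4.25% → £4.08
AA batteries (8-pack) £11.07: everything else → 4% → £0.44
2% milk (gallon) £5.32: unprepared food → 7.75% → £0.41
Dress shirt £79.57: clothing and footwear → 4.75% → £3.78
Laundry detergent £12.31: everything else → 4% → £0.49
Hardcover biography £27.67: printed books → 0% → £0.00
Wooden train set £63.56: toys → 4.25% → £2.70
Extension cord £10.12: everything else → 4% → £0.40
Cookbook £37.45: printed books → 0% → £0.00
Kite £19.50: toys → 4.25% → £0.83
Total tax = £4.08 + £0.44 + £0.41 + £3.78 + £0.49 + £2.70 + £0.40 + £0.83 = £13.13

£13.13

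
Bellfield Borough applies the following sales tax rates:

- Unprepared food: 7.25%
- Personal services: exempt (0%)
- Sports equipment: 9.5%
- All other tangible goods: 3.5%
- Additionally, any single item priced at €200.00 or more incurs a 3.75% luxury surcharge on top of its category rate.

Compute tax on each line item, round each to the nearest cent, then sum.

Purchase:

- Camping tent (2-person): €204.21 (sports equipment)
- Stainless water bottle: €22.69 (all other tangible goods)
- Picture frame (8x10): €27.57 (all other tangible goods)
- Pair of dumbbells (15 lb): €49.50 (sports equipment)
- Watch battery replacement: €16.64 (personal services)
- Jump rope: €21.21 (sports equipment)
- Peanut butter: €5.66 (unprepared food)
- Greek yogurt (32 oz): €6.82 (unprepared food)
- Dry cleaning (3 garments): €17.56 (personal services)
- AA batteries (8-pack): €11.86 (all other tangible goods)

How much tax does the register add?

Camping tent (2-person) €204.21: sports equipment → 9.5% + 3.75% surcharge = 13.25% → €27.06
Stainless water bottle €22.69: all other tangible goods → 3.5% → €0.79
Picture frame (8x10) €27.57: all other tangible goods → 3.5% → €0.96
Pair of dumbbells (15 lb) €49.50: sports equipment → 9.5% → €4.70
Watch battery replacement €16.64: personal services → 0% → €0.00
Jump rope €21.21: sports equipment → 9.5% → €2.01
Peanut butter €5.66: unprepared food → 7.25% → €0.41
Greek yogurt (32 oz) €6.82: unprepared food → 7.25% → €0.49
Dry cleaning (3 garments) €17.56: personal services → 0% → €0.00
AA batteries (8-pack) €11.86: all other tangible goods → 3.5% → €0.42
Total tax = €27.06 + €0.79 + €0.96 + €4.70 + €2.01 + €0.41 + €0.49 + €0.42 = €36.84

€36.84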